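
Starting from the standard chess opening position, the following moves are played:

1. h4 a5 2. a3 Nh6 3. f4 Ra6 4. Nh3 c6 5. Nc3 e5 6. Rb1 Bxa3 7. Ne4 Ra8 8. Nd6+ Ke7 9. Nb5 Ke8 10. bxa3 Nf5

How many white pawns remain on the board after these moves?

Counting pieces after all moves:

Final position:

  a b c d e f g h
  ─────────────────
8│♜ ♞ ♝ ♛ ♚ · · ♜│8
7│· ♟ · ♟ · ♟ ♟ ♟│7
6│· · ♟ · · · · ·│6
5│♟ ♘ · · ♟ ♞ · ·│5
4│· · · · · ♙ · ♙│4
3│♙ · · · · · · ♘│3
2│· · ♙ ♙ ♙ · ♙ ·│2
1│· ♖ ♗ ♕ ♔ ♗ · ♖│1
  ─────────────────
  a b c d e f g h


7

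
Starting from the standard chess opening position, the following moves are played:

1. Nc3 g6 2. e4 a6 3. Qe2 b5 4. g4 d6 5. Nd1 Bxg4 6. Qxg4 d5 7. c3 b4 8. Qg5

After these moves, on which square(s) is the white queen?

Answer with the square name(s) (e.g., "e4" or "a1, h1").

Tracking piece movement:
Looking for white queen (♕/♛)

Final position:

  a b c d e f g h
  ─────────────────
8│♜ ♞ · ♛ ♚ ♝ ♞ ♜│8
7│· · ♟ · ♟ ♟ · ♟│7
6│♟ · · · · · ♟ ·│6
5│· · · ♟ · · ♕ ·│5
4│· ♟ · · ♙ · · ·│4
3│· · ♙ · · · · ·│3
2│♙ ♙ · ♙ · ♙ · ♙│2
1│♖ · ♗ ♘ ♔ ♗ ♘ ♖│1
  ─────────────────
  a b c d e f g h


g5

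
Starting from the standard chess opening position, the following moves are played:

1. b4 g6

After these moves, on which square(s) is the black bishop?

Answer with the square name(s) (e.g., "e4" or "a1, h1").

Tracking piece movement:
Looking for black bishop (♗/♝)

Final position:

  a b c d e f g h
  ─────────────────
8│♜ ♞ ♝ ♛ ♚ ♝ ♞ ♜│8
7│♟ ♟ ♟ ♟ ♟ ♟ · ♟│7
6│· · · · · · ♟ ·│6
5│· · · · · · · ·│5
4│· ♙ · · · · · ·│4
3│· · · · · · · ·│3
2│♙ · ♙ ♙ ♙ ♙ ♙ ♙│2
1│♖ ♘ ♗ ♕ ♔ ♗ ♘ ♖│1
  ─────────────────
  a b c d e f g h


c8, f8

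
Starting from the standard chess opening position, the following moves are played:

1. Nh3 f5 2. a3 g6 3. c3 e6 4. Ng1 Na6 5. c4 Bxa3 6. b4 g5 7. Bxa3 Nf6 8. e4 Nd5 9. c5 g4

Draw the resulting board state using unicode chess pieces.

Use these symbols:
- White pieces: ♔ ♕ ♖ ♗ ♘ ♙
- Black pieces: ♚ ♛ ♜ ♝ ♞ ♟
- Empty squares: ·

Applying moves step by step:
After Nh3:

♜ ♞ ♝ ♛ ♚ ♝ ♞ ♜
♟ ♟ ♟ ♟ ♟ ♟ ♟ ♟
· · · · · · · ·
· · · · · · · ·
· · · · · · · ·
· · · · · · · ♘
♙ ♙ ♙ ♙ ♙ ♙ ♙ ♙
♖ ♘ ♗ ♕ ♔ ♗ · ♖


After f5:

♜ ♞ ♝ ♛ ♚ ♝ ♞ ♜
♟ ♟ ♟ ♟ ♟ · ♟ ♟
· · · · · · · ·
· · · · · ♟ · ·
· · · · · · · ·
· · · · · · · ♘
♙ ♙ ♙ ♙ ♙ ♙ ♙ ♙
♖ ♘ ♗ ♕ ♔ ♗ · ♖


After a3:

♜ ♞ ♝ ♛ ♚ ♝ ♞ ♜
♟ ♟ ♟ ♟ ♟ · ♟ ♟
· · · · · · · ·
· · · · · ♟ · ·
· · · · · · · ·
♙ · · · · · · ♘
· ♙ ♙ ♙ ♙ ♙ ♙ ♙
♖ ♘ ♗ ♕ ♔ ♗ · ♖


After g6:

♜ ♞ ♝ ♛ ♚ ♝ ♞ ♜
♟ ♟ ♟ ♟ ♟ · · ♟
· · · · · · ♟ ·
· · · · · ♟ · ·
· · · · · · · ·
♙ · · · · · · ♘
· ♙ ♙ ♙ ♙ ♙ ♙ ♙
♖ ♘ ♗ ♕ ♔ ♗ · ♖


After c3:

♜ ♞ ♝ ♛ ♚ ♝ ♞ ♜
♟ ♟ ♟ ♟ ♟ · · ♟
· · · · · · ♟ ·
· · · · · ♟ · ·
· · · · · · · ·
♙ · ♙ · · · · ♘
· ♙ · ♙ ♙ ♙ ♙ ♙
♖ ♘ ♗ ♕ ♔ ♗ · ♖


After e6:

♜ ♞ ♝ ♛ ♚ ♝ ♞ ♜
♟ ♟ ♟ ♟ · · · ♟
· · · · ♟ · ♟ ·
· · · · · ♟ · ·
· · · · · · · ·
♙ · ♙ · · · · ♘
· ♙ · ♙ ♙ ♙ ♙ ♙
♖ ♘ ♗ ♕ ♔ ♗ · ♖


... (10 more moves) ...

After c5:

♜ · ♝ ♛ ♚ · · ♜
♟ ♟ ♟ ♟ · · · ♟
♞ · · · ♟ · · ·
· · ♙ ♞ · ♟ ♟ ·
· ♙ · · ♙ · · ·
♗ · · · · · · ·
· · · ♙ · ♙ ♙ ♙
♖ ♘ · ♕ ♔ ♗ ♘ ♖


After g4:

♜ · ♝ ♛ ♚ · · ♜
♟ ♟ ♟ ♟ · · · ♟
♞ · · · ♟ · · ·
· · ♙ ♞ · ♟ · ·
· ♙ · · ♙ · ♟ ·
♗ · · · · · · ·
· · · ♙ · ♙ ♙ ♙
♖ ♘ · ♕ ♔ ♗ ♘ ♖



  a b c d e f g h
  ─────────────────
8│♜ · ♝ ♛ ♚ · · ♜│8
7│♟ ♟ ♟ ♟ · · · ♟│7
6│♞ · · · ♟ · · ·│6
5│· · ♙ ♞ · ♟ · ·│5
4│· ♙ · · ♙ · ♟ ·│4
3│♗ · · · · · · ·│3
2│· · · ♙ · ♙ ♙ ♙│2
1│♖ ♘ · ♕ ♔ ♗ ♘ ♖│1
  ─────────────────
  a b c d e f g h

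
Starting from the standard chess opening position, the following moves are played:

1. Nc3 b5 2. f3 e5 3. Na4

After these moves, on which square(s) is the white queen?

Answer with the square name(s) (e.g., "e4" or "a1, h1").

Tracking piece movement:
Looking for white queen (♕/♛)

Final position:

  a b c d e f g h
  ─────────────────
8│♜ ♞ ♝ ♛ ♚ ♝ ♞ ♜│8
7│♟ · ♟ ♟ · ♟ ♟ ♟│7
6│· · · · · · · ·│6
5│· ♟ · · ♟ · · ·│5
4│♘ · · · · · · ·│4
3│· · · · · ♙ · ·│3
2│♙ ♙ ♙ ♙ ♙ · ♙ ♙│2
1│♖ · ♗ ♕ ♔ ♗ ♘ ♖│1
  ─────────────────
  a b c d e f g h


d1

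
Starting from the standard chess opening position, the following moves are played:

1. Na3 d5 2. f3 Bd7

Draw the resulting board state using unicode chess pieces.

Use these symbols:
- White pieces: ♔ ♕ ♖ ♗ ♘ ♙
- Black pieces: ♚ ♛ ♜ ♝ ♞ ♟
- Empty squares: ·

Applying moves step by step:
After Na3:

♜ ♞ ♝ ♛ ♚ ♝ ♞ ♜
♟ ♟ ♟ ♟ ♟ ♟ ♟ ♟
· · · · · · · ·
· · · · · · · ·
· · · · · · · ·
♘ · · · · · · ·
♙ ♙ ♙ ♙ ♙ ♙ ♙ ♙
♖ · ♗ ♕ ♔ ♗ ♘ ♖


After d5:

♜ ♞ ♝ ♛ ♚ ♝ ♞ ♜
♟ ♟ ♟ · ♟ ♟ ♟ ♟
· · · · · · · ·
· · · ♟ · · · ·
· · · · · · · ·
♘ · · · · · · ·
♙ ♙ ♙ ♙ ♙ ♙ ♙ ♙
♖ · ♗ ♕ ♔ ♗ ♘ ♖


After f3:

♜ ♞ ♝ ♛ ♚ ♝ ♞ ♜
♟ ♟ ♟ · ♟ ♟ ♟ ♟
· · · · · · · ·
· · · ♟ · · · ·
· · · · · · · ·
♘ · · · · ♙ · ·
♙ ♙ ♙ ♙ ♙ · ♙ ♙
♖ · ♗ ♕ ♔ ♗ ♘ ♖


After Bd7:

♜ ♞ · ♛ ♚ ♝ ♞ ♜
♟ ♟ ♟ ♝ ♟ ♟ ♟ ♟
· · · · · · · ·
· · · ♟ · · · ·
· · · · · · · ·
♘ · · · · ♙ · ·
♙ ♙ ♙ ♙ ♙ · ♙ ♙
♖ · ♗ ♕ ♔ ♗ ♘ ♖



  a b c d e f g h
  ─────────────────
8│♜ ♞ · ♛ ♚ ♝ ♞ ♜│8
7│♟ ♟ ♟ ♝ ♟ ♟ ♟ ♟│7
6│· · · · · · · ·│6
5│· · · ♟ · · · ·│5
4│· · · · · · · ·│4
3│♘ · · · · ♙ · ·│3
2│♙ ♙ ♙ ♙ ♙ · ♙ ♙│2
1│♖ · ♗ ♕ ♔ ♗ ♘ ♖│1
  ─────────────────
  a b c d e f g h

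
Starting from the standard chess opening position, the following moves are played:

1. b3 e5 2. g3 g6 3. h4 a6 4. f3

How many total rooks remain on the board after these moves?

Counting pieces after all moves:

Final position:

  a b c d e f g h
  ─────────────────
8│♜ ♞ ♝ ♛ ♚ ♝ ♞ ♜│8
7│· ♟ ♟ ♟ · ♟ · ♟│7
6│♟ · · · · · ♟ ·│6
5│· · · · ♟ · · ·│5
4│· · · · · · · ♙│4
3│· ♙ · · · ♙ ♙ ·│3
2│♙ · ♙ ♙ ♙ · · ·│2
1│♖ ♘ ♗ ♕ ♔ ♗ ♘ ♖│1
  ─────────────────
  a b c d e f g h


4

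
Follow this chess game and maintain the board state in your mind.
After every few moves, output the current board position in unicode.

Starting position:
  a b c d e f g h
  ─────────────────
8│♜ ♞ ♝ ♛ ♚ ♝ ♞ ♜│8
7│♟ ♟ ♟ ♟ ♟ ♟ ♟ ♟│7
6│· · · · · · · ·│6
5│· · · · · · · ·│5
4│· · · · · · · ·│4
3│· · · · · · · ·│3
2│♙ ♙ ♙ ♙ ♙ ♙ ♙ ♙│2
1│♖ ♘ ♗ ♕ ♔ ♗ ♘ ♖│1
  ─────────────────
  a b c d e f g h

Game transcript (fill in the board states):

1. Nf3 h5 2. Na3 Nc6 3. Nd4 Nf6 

  a b c d e f g h
  ─────────────────
8│♜ · ♝ ♛ ♚ ♝ · ♜│8
7│♟ ♟ ♟ ♟ ♟ ♟ ♟ ·│7
6│· · ♞ · · ♞ · ·│6
5│· · · · · · · ♟│5
4│· · · ♘ · · · ·│4
3│♘ · · · · · · ·│3
2│♙ ♙ ♙ ♙ ♙ ♙ ♙ ♙│2
1│♖ · ♗ ♕ ♔ ♗ · ♖│1
  ─────────────────
  a b c d e f g h

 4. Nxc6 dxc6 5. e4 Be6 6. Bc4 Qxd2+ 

  a b c d e f g h
  ─────────────────
8│♜ · · · ♚ ♝ · ♜│8
7│♟ ♟ ♟ · ♟ ♟ ♟ ·│7
6│· · ♟ · ♝ ♞ · ·│6
5│· · · · · · · ♟│5
4│· · ♗ · ♙ · · ·│4
3│♘ · · · · · · ·│3
2│♙ ♙ ♙ ♛ · ♙ ♙ ♙│2
1│♖ · ♗ ♕ ♔ · · ♖│1
  ─────────────────
  a b c d e f g h

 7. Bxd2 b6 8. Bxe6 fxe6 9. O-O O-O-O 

  a b c d e f g h
  ─────────────────
8│· · ♚ ♜ · ♝ · ♜│8
7│♟ · ♟ · ♟ · ♟ ·│7
6│· ♟ ♟ · ♟ ♞ · ·│6
5│· · · · · · · ♟│5
4│· · · · ♙ · · ·│4
3│♘ · · · · · · ·│3
2│♙ ♙ ♙ ♗ · ♙ ♙ ♙│2
1│♖ · · ♕ · ♖ ♔ ·│1
  ─────────────────
  a b c d e f g h

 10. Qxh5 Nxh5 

  a b c d e f g h
  ─────────────────
8│· · ♚ ♜ · ♝ · ♜│8
7│♟ · ♟ · ♟ · ♟ ·│7
6│· ♟ ♟ · ♟ · · ·│6
5│· · · · · · · ♞│5
4│· · · · ♙ · · ·│4
3│♘ · · · · · · ·│3
2│♙ ♙ ♙ ♗ · ♙ ♙ ♙│2
1│♖ · · · · ♖ ♔ ·│1
  ─────────────────
  a b c d e f g h


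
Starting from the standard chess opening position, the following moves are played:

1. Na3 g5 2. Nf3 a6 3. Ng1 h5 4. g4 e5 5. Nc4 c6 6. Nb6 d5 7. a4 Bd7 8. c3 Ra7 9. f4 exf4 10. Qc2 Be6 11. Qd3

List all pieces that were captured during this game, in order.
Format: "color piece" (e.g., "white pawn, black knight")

Tracking captures:
  exf4: captured white pawn

white pawn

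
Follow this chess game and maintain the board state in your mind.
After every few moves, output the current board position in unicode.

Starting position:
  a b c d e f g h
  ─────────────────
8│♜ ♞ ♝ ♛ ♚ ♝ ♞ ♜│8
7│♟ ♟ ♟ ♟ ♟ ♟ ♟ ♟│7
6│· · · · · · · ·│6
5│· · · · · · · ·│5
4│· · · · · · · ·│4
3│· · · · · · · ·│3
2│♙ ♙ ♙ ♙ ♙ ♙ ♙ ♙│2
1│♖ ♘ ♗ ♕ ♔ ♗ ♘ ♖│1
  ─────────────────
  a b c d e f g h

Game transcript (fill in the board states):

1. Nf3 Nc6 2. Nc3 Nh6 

  a b c d e f g h
  ─────────────────
8│♜ · ♝ ♛ ♚ ♝ · ♜│8
7│♟ ♟ ♟ ♟ ♟ ♟ ♟ ♟│7
6│· · ♞ · · · · ♞│6
5│· · · · · · · ·│5
4│· · · · · · · ·│4
3│· · ♘ · · ♘ · ·│3
2│♙ ♙ ♙ ♙ ♙ ♙ ♙ ♙│2
1│♖ · ♗ ♕ ♔ ♗ · ♖│1
  ─────────────────
  a b c d e f g h

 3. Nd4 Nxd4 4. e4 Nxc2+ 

  a b c d e f g h
  ─────────────────
8│♜ · ♝ ♛ ♚ ♝ · ♜│8
7│♟ ♟ ♟ ♟ ♟ ♟ ♟ ♟│7
6│· · · · · · · ♞│6
5│· · · · · · · ·│5
4│· · · · ♙ · · ·│4
3│· · ♘ · · · · ·│3
2│♙ ♙ ♞ ♙ · ♙ ♙ ♙│2
1│♖ · ♗ ♕ ♔ ♗ · ♖│1
  ─────────────────
  a b c d e f g h

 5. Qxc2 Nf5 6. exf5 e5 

  a b c d e f g h
  ─────────────────
8│♜ · ♝ ♛ ♚ ♝ · ♜│8
7│♟ ♟ ♟ ♟ · ♟ ♟ ♟│7
6│· · · · · · · ·│6
5│· · · · ♟ ♙ · ·│5
4│· · · · · · · ·│4
3│· · ♘ · · · · ·│3
2│♙ ♙ ♕ ♙ · ♙ ♙ ♙│2
1│♖ · ♗ · ♔ ♗ · ♖│1
  ─────────────────
  a b c d e f g h

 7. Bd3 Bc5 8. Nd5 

  a b c d e f g h
  ─────────────────
8│♜ · ♝ ♛ ♚ · · ♜│8
7│♟ ♟ ♟ ♟ · ♟ ♟ ♟│7
6│· · · · · · · ·│6
5│· · ♝ ♘ ♟ ♙ · ·│5
4│· · · · · · · ·│4
3│· · · ♗ · · · ·│3
2│♙ ♙ ♕ ♙ · ♙ ♙ ♙│2
1│♖ · ♗ · ♔ · · ♖│1
  ─────────────────
  a b c d e f g h


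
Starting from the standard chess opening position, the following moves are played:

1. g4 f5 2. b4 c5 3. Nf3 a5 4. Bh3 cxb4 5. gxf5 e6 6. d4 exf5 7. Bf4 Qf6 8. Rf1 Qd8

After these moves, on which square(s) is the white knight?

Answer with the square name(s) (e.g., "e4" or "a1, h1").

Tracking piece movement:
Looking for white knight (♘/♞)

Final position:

  a b c d e f g h
  ─────────────────
8│♜ ♞ ♝ ♛ ♚ ♝ ♞ ♜│8
7│· ♟ · ♟ · · ♟ ♟│7
6│· · · · · · · ·│6
5│♟ · · · · ♟ · ·│5
4│· ♟ · ♙ · ♗ · ·│4
3│· · · · · ♘ · ♗│3
2│♙ · ♙ · ♙ ♙ · ♙│2
1│♖ ♘ · ♕ ♔ ♖ · ·│1
  ─────────────────
  a b c d e f g h


b1, f3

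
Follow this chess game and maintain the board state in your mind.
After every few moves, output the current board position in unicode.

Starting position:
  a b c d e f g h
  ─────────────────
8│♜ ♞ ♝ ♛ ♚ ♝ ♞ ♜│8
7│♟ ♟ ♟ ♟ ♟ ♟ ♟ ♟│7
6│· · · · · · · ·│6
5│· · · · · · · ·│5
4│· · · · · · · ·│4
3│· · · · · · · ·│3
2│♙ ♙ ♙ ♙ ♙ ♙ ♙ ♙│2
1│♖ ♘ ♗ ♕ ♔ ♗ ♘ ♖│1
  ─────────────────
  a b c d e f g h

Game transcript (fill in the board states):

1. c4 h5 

  a b c d e f g h
  ─────────────────
8│♜ ♞ ♝ ♛ ♚ ♝ ♞ ♜│8
7│♟ ♟ ♟ ♟ ♟ ♟ ♟ ·│7
6│· · · · · · · ·│6
5│· · · · · · · ♟│5
4│· · ♙ · · · · ·│4
3│· · · · · · · ·│3
2│♙ ♙ · ♙ ♙ ♙ ♙ ♙│2
1│♖ ♘ ♗ ♕ ♔ ♗ ♘ ♖│1
  ─────────────────
  a b c d e f g h

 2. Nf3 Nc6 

  a b c d e f g h
  ─────────────────
8│♜ · ♝ ♛ ♚ ♝ ♞ ♜│8
7│♟ ♟ ♟ ♟ ♟ ♟ ♟ ·│7
6│· · ♞ · · · · ·│6
5│· · · · · · · ♟│5
4│· · ♙ · · · · ·│4
3│· · · · · ♘ · ·│3
2│♙ ♙ · ♙ ♙ ♙ ♙ ♙│2
1│♖ ♘ ♗ ♕ ♔ ♗ · ♖│1
  ─────────────────
  a b c d e f g h

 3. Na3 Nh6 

  a b c d e f g h
  ─────────────────
8│♜ · ♝ ♛ ♚ ♝ · ♜│8
7│♟ ♟ ♟ ♟ ♟ ♟ ♟ ·│7
6│· · ♞ · · · · ♞│6
5│· · · · · · · ♟│5
4│· · ♙ · · · · ·│4
3│♘ · · · · ♘ · ·│3
2│♙ ♙ · ♙ ♙ ♙ ♙ ♙│2
1│♖ · ♗ ♕ ♔ ♗ · ♖│1
  ─────────────────
  a b c d e f g h



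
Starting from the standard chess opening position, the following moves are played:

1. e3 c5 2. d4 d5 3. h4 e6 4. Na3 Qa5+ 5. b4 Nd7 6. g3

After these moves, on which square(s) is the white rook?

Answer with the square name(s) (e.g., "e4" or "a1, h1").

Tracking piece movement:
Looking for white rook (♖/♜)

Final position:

  a b c d e f g h
  ─────────────────
8│♜ · ♝ · ♚ ♝ ♞ ♜│8
7│♟ ♟ · ♞ · ♟ ♟ ♟│7
6│· · · · ♟ · · ·│6
5│♛ · ♟ ♟ · · · ·│5
4│· ♙ · ♙ · · · ♙│4
3│♘ · · · ♙ · ♙ ·│3
2│♙ · ♙ · · ♙ · ·│2
1│♖ · ♗ ♕ ♔ ♗ ♘ ♖│1
  ─────────────────
  a b c d e f g h


a1, h1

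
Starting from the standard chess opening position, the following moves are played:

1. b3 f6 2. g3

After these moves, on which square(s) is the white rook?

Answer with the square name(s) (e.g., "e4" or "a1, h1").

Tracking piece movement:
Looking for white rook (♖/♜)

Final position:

  a b c d e f g h
  ─────────────────
8│♜ ♞ ♝ ♛ ♚ ♝ ♞ ♜│8
7│♟ ♟ ♟ ♟ ♟ · ♟ ♟│7
6│· · · · · ♟ · ·│6
5│· · · · · · · ·│5
4│· · · · · · · ·│4
3│· ♙ · · · · ♙ ·│3
2│♙ · ♙ ♙ ♙ ♙ · ♙│2
1│♖ ♘ ♗ ♕ ♔ ♗ ♘ ♖│1
  ─────────────────
  a b c d e f g h


a1, h1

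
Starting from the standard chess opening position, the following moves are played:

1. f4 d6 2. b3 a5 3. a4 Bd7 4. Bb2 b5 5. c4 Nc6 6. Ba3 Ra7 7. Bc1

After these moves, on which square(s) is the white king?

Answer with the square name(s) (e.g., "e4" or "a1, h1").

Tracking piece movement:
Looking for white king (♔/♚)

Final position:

  a b c d e f g h
  ─────────────────
8│· · · ♛ ♚ ♝ ♞ ♜│8
7│♜ · ♟ ♝ ♟ ♟ ♟ ♟│7
6│· · ♞ ♟ · · · ·│6
5│♟ ♟ · · · · · ·│5
4│♙ · ♙ · · ♙ · ·│4
3│· ♙ · · · · · ·│3
2│· · · ♙ ♙ · ♙ ♙│2
1│♖ ♘ ♗ ♕ ♔ ♗ ♘ ♖│1
  ─────────────────
  a b c d e f g h


e1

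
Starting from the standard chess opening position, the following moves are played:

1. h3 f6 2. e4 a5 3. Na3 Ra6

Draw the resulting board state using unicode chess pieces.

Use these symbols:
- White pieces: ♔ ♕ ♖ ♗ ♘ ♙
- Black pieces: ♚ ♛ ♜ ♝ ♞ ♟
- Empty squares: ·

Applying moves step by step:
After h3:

♜ ♞ ♝ ♛ ♚ ♝ ♞ ♜
♟ ♟ ♟ ♟ ♟ ♟ ♟ ♟
· · · · · · · ·
· · · · · · · ·
· · · · · · · ·
· · · · · · · ♙
♙ ♙ ♙ ♙ ♙ ♙ ♙ ·
♖ ♘ ♗ ♕ ♔ ♗ ♘ ♖


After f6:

♜ ♞ ♝ ♛ ♚ ♝ ♞ ♜
♟ ♟ ♟ ♟ ♟ · ♟ ♟
· · · · · ♟ · ·
· · · · · · · ·
· · · · · · · ·
· · · · · · · ♙
♙ ♙ ♙ ♙ ♙ ♙ ♙ ·
♖ ♘ ♗ ♕ ♔ ♗ ♘ ♖


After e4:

♜ ♞ ♝ ♛ ♚ ♝ ♞ ♜
♟ ♟ ♟ ♟ ♟ · ♟ ♟
· · · · · ♟ · ·
· · · · · · · ·
· · · · ♙ · · ·
· · · · · · · ♙
♙ ♙ ♙ ♙ · ♙ ♙ ·
♖ ♘ ♗ ♕ ♔ ♗ ♘ ♖


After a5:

♜ ♞ ♝ ♛ ♚ ♝ ♞ ♜
· ♟ ♟ ♟ ♟ · ♟ ♟
· · · · · ♟ · ·
♟ · · · · · · ·
· · · · ♙ · · ·
· · · · · · · ♙
♙ ♙ ♙ ♙ · ♙ ♙ ·
♖ ♘ ♗ ♕ ♔ ♗ ♘ ♖


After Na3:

♜ ♞ ♝ ♛ ♚ ♝ ♞ ♜
· ♟ ♟ ♟ ♟ · ♟ ♟
· · · · · ♟ · ·
♟ · · · · · · ·
· · · · ♙ · · ·
♘ · · · · · · ♙
♙ ♙ ♙ ♙ · ♙ ♙ ·
♖ · ♗ ♕ ♔ ♗ ♘ ♖


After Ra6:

· ♞ ♝ ♛ ♚ ♝ ♞ ♜
· ♟ ♟ ♟ ♟ · ♟ ♟
♜ · · · · ♟ · ·
♟ · · · · · · ·
· · · · ♙ · · ·
♘ · · · · · · ♙
♙ ♙ ♙ ♙ · ♙ ♙ ·
♖ · ♗ ♕ ♔ ♗ ♘ ♖



  a b c d e f g h
  ─────────────────
8│· ♞ ♝ ♛ ♚ ♝ ♞ ♜│8
7│· ♟ ♟ ♟ ♟ · ♟ ♟│7
6│♜ · · · · ♟ · ·│6
5│♟ · · · · · · ·│5
4│· · · · ♙ · · ·│4
3│♘ · · · · · · ♙│3
2│♙ ♙ ♙ ♙ · ♙ ♙ ·│2
1│♖ · ♗ ♕ ♔ ♗ ♘ ♖│1
  ─────────────────
  a b c d e f g h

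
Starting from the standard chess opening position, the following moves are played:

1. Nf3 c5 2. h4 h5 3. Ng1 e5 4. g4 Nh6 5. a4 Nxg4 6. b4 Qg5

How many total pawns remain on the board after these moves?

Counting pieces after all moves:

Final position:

  a b c d e f g h
  ─────────────────
8│♜ ♞ ♝ · ♚ ♝ · ♜│8
7│♟ ♟ · ♟ · ♟ ♟ ·│7
6│· · · · · · · ·│6
5│· · ♟ · ♟ · ♛ ♟│5
4│♙ ♙ · · · · ♞ ♙│4
3│· · · · · · · ·│3
2│· · ♙ ♙ ♙ ♙ · ·│2
1│♖ ♘ ♗ ♕ ♔ ♗ ♘ ♖│1
  ─────────────────
  a b c d e f g h


15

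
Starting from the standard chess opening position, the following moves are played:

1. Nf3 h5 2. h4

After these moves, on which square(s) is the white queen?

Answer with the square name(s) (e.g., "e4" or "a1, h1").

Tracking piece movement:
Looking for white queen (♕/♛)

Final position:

  a b c d e f g h
  ─────────────────
8│♜ ♞ ♝ ♛ ♚ ♝ ♞ ♜│8
7│♟ ♟ ♟ ♟ ♟ ♟ ♟ ·│7
6│· · · · · · · ·│6
5│· · · · · · · ♟│5
4│· · · · · · · ♙│4
3│· · · · · ♘ · ·│3
2│♙ ♙ ♙ ♙ ♙ ♙ ♙ ·│2
1│♖ ♘ ♗ ♕ ♔ ♗ · ♖│1
  ─────────────────
  a b c d e f g h


d1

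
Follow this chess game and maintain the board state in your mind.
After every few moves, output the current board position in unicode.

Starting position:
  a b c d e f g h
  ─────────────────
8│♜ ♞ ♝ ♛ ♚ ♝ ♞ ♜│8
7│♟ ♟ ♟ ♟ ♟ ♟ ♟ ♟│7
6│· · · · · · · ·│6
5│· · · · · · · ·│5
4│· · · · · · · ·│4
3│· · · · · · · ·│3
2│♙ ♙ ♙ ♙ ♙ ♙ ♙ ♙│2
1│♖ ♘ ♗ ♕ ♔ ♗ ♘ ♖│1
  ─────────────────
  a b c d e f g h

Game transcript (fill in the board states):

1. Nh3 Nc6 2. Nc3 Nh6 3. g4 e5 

  a b c d e f g h
  ─────────────────
8│♜ · ♝ ♛ ♚ ♝ · ♜│8
7│♟ ♟ ♟ ♟ · ♟ ♟ ♟│7
6│· · ♞ · · · · ♞│6
5│· · · · ♟ · · ·│5
4│· · · · · · ♙ ·│4
3│· · ♘ · · · · ♘│3
2│♙ ♙ ♙ ♙ ♙ ♙ · ♙│2
1│♖ · ♗ ♕ ♔ ♗ · ♖│1
  ─────────────────
  a b c d e f g h

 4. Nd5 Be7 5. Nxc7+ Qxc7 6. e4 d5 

  a b c d e f g h
  ─────────────────
8│♜ · ♝ · ♚ · · ♜│8
7│♟ ♟ ♛ · ♝ ♟ ♟ ♟│7
6│· · ♞ · · · · ♞│6
5│· · · ♟ ♟ · · ·│5
4│· · · · ♙ · ♙ ·│4
3│· · · · · · · ♘│3
2│♙ ♙ ♙ ♙ · ♙ · ♙│2
1│♖ · ♗ ♕ ♔ ♗ · ♖│1
  ─────────────────
  a b c d e f g h

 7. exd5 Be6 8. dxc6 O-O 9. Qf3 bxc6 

  a b c d e f g h
  ─────────────────
8│♜ · · · · ♜ ♚ ·│8
7│♟ · ♛ · ♝ ♟ ♟ ♟│7
6│· · ♟ · ♝ · · ♞│6
5│· · · · ♟ · · ·│5
4│· · · · · · ♙ ·│4
3│· · · · · ♕ · ♘│3
2│♙ ♙ ♙ ♙ · ♙ · ♙│2
1│♖ · ♗ · ♔ ♗ · ♖│1
  ─────────────────
  a b c d e f g h

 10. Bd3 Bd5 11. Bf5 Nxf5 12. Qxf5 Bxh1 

  a b c d e f g h
  ─────────────────
8│♜ · · · · ♜ ♚ ·│8
7│♟ · ♛ · ♝ ♟ ♟ ♟│7
6│· · ♟ · · · · ·│6
5│· · · · ♟ ♕ · ·│5
4│· · · · · · ♙ ·│4
3│· · · · · · · ♘│3
2│♙ ♙ ♙ ♙ · ♙ · ♙│2
1│♖ · ♗ · ♔ · · ♝│1
  ─────────────────
  a b c d e f g h

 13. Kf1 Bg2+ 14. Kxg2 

  a b c d e f g h
  ─────────────────
8│♜ · · · · ♜ ♚ ·│8
7│♟ · ♛ · ♝ ♟ ♟ ♟│7
6│· · ♟ · · · · ·│6
5│· · · · ♟ ♕ · ·│5
4│· · · · · · ♙ ·│4
3│· · · · · · · ♘│3
2│♙ ♙ ♙ ♙ · ♙ ♔ ♙│2
1│♖ · ♗ · · · · ·│1
  ─────────────────
  a b c d e f g h


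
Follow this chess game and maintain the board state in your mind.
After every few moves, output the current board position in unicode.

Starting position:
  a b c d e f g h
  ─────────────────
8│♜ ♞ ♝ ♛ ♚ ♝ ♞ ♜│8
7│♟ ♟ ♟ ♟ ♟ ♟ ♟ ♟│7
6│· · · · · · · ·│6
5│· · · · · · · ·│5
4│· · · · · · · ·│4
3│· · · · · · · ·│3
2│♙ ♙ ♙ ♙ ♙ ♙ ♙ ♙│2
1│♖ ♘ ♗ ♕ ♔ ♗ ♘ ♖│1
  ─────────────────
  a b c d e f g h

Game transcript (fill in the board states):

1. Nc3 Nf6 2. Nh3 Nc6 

  a b c d e f g h
  ─────────────────
8│♜ · ♝ ♛ ♚ ♝ · ♜│8
7│♟ ♟ ♟ ♟ ♟ ♟ ♟ ♟│7
6│· · ♞ · · ♞ · ·│6
5│· · · · · · · ·│5
4│· · · · · · · ·│4
3│· · ♘ · · · · ♘│3
2│♙ ♙ ♙ ♙ ♙ ♙ ♙ ♙│2
1│♖ · ♗ ♕ ♔ ♗ · ♖│1
  ─────────────────
  a b c d e f g h

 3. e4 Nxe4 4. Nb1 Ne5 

  a b c d e f g h
  ─────────────────
8│♜ · ♝ ♛ ♚ ♝ · ♜│8
7│♟ ♟ ♟ ♟ ♟ ♟ ♟ ♟│7
6│· · · · · · · ·│6
5│· · · · ♞ · · ·│5
4│· · · · ♞ · · ·│4
3│· · · · · · · ♘│3
2│♙ ♙ ♙ ♙ · ♙ ♙ ♙│2
1│♖ ♘ ♗ ♕ ♔ ♗ · ♖│1
  ─────────────────
  a b c d e f g h

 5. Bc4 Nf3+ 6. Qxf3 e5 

  a b c d e f g h
  ─────────────────
8│♜ · ♝ ♛ ♚ ♝ · ♜│8
7│♟ ♟ ♟ ♟ · ♟ ♟ ♟│7
6│· · · · · · · ·│6
5│· · · · ♟ · · ·│5
4│· · ♗ · ♞ · · ·│4
3│· · · · · ♕ · ♘│3
2│♙ ♙ ♙ ♙ · ♙ ♙ ♙│2
1│♖ ♘ ♗ · ♔ · · ♖│1
  ─────────────────
  a b c d e f g h

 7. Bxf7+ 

  a b c d e f g h
  ─────────────────
8│♜ · ♝ ♛ ♚ ♝ · ♜│8
7│♟ ♟ ♟ ♟ · ♗ ♟ ♟│7
6│· · · · · · · ·│6
5│· · · · ♟ · · ·│5
4│· · · · ♞ · · ·│4
3│· · · · · ♕ · ♘│3
2│♙ ♙ ♙ ♙ · ♙ ♙ ♙│2
1│♖ ♘ ♗ · ♔ · · ♖│1
  ─────────────────
  a b c d e f g h


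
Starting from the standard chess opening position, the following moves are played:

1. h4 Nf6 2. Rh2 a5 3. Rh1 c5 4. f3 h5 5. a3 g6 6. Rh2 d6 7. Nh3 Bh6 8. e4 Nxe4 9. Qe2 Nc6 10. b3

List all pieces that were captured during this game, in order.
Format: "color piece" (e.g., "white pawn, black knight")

Tracking captures:
  Nxe4: captured white pawn

white pawn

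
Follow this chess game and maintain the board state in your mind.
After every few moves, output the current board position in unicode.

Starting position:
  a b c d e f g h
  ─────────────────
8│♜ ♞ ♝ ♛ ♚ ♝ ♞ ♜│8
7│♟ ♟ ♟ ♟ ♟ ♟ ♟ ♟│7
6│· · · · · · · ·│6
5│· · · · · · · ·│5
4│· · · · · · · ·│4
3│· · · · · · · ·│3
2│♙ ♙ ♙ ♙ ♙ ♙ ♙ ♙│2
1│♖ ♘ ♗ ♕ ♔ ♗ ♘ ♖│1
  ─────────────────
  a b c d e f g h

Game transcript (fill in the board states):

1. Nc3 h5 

  a b c d e f g h
  ─────────────────
8│♜ ♞ ♝ ♛ ♚ ♝ ♞ ♜│8
7│♟ ♟ ♟ ♟ ♟ ♟ ♟ ·│7
6│· · · · · · · ·│6
5│· · · · · · · ♟│5
4│· · · · · · · ·│4
3│· · ♘ · · · · ·│3
2│♙ ♙ ♙ ♙ ♙ ♙ ♙ ♙│2
1│♖ · ♗ ♕ ♔ ♗ ♘ ♖│1
  ─────────────────
  a b c d e f g h

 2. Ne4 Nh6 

  a b c d e f g h
  ─────────────────
8│♜ ♞ ♝ ♛ ♚ ♝ · ♜│8
7│♟ ♟ ♟ ♟ ♟ ♟ ♟ ·│7
6│· · · · · · · ♞│6
5│· · · · · · · ♟│5
4│· · · · ♘ · · ·│4
3│· · · · · · · ·│3
2│♙ ♙ ♙ ♙ ♙ ♙ ♙ ♙│2
1│♖ · ♗ ♕ ♔ ♗ ♘ ♖│1
  ─────────────────
  a b c d e f g h

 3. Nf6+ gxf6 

  a b c d e f g h
  ─────────────────
8│♜ ♞ ♝ ♛ ♚ ♝ · ♜│8
7│♟ ♟ ♟ ♟ ♟ ♟ · ·│7
6│· · · · · ♟ · ♞│6
5│· · · · · · · ♟│5
4│· · · · · · · ·│4
3│· · · · · · · ·│3
2│♙ ♙ ♙ ♙ ♙ ♙ ♙ ♙│2
1│♖ · ♗ ♕ ♔ ♗ ♘ ♖│1
  ─────────────────
  a b c d e f g h

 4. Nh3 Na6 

  a b c d e f g h
  ─────────────────
8│♜ · ♝ ♛ ♚ ♝ · ♜│8
7│♟ ♟ ♟ ♟ ♟ ♟ · ·│7
6│♞ · · · · ♟ · ♞│6
5│· · · · · · · ♟│5
4│· · · · · · · ·│4
3│· · · · · · · ♘│3
2│♙ ♙ ♙ ♙ ♙ ♙ ♙ ♙│2
1│♖ · ♗ ♕ ♔ ♗ · ♖│1
  ─────────────────
  a b c d e f g h



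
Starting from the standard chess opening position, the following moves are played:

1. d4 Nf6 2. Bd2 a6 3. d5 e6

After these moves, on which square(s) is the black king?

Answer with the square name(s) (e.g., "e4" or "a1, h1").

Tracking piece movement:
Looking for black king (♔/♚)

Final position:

  a b c d e f g h
  ─────────────────
8│♜ ♞ ♝ ♛ ♚ ♝ · ♜│8
7│· ♟ ♟ ♟ · ♟ ♟ ♟│7
6│♟ · · · ♟ ♞ · ·│6
5│· · · ♙ · · · ·│5
4│· · · · · · · ·│4
3│· · · · · · · ·│3
2│♙ ♙ ♙ ♗ ♙ ♙ ♙ ♙│2
1│♖ ♘ · ♕ ♔ ♗ ♘ ♖│1
  ─────────────────
  a b c d e f g h


e8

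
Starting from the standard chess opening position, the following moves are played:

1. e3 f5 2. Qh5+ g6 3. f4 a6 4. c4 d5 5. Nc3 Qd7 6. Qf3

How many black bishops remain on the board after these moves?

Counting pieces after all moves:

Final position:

  a b c d e f g h
  ─────────────────
8│♜ ♞ ♝ · ♚ ♝ ♞ ♜│8
7│· ♟ ♟ ♛ ♟ · · ♟│7
6│♟ · · · · · ♟ ·│6
5│· · · ♟ · ♟ · ·│5
4│· · ♙ · · ♙ · ·│4
3│· · ♘ · ♙ ♕ · ·│3
2│♙ ♙ · ♙ · · ♙ ♙│2
1│♖ · ♗ · ♔ ♗ ♘ ♖│1
  ─────────────────
  a b c d e f g h


2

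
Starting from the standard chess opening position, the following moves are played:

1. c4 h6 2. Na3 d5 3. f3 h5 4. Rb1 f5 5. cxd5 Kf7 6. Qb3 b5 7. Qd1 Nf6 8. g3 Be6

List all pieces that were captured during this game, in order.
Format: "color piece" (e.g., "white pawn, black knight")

Tracking captures:
  cxd5: captured black pawn

black pawn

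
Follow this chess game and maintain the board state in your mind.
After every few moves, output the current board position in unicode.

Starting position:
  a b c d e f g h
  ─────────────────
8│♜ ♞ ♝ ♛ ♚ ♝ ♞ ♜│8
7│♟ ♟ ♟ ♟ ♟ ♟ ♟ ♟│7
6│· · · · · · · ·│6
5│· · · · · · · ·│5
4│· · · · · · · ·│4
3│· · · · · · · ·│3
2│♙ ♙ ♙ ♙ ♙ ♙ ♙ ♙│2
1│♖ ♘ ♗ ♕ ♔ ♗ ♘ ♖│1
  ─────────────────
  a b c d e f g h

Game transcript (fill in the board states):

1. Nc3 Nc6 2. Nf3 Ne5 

  a b c d e f g h
  ─────────────────
8│♜ · ♝ ♛ ♚ ♝ ♞ ♜│8
7│♟ ♟ ♟ ♟ ♟ ♟ ♟ ♟│7
6│· · · · · · · ·│6
5│· · · · ♞ · · ·│5
4│· · · · · · · ·│4
3│· · ♘ · · ♘ · ·│3
2│♙ ♙ ♙ ♙ ♙ ♙ ♙ ♙│2
1│♖ · ♗ ♕ ♔ ♗ · ♖│1
  ─────────────────
  a b c d e f g h

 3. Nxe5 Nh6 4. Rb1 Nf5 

  a b c d e f g h
  ─────────────────
8│♜ · ♝ ♛ ♚ ♝ · ♜│8
7│♟ ♟ ♟ ♟ ♟ ♟ ♟ ♟│7
6│· · · · · · · ·│6
5│· · · · ♘ ♞ · ·│5
4│· · · · · · · ·│4
3│· · ♘ · · · · ·│3
2│♙ ♙ ♙ ♙ ♙ ♙ ♙ ♙│2
1│· ♖ ♗ ♕ ♔ ♗ · ♖│1
  ─────────────────
  a b c d e f g h

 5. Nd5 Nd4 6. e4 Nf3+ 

  a b c d e f g h
  ─────────────────
8│♜ · ♝ ♛ ♚ ♝ · ♜│8
7│♟ ♟ ♟ ♟ ♟ ♟ ♟ ♟│7
6│· · · · · · · ·│6
5│· · · ♘ ♘ · · ·│5
4│· · · · ♙ · · ·│4
3│· · · · · ♞ · ·│3
2│♙ ♙ ♙ ♙ · ♙ ♙ ♙│2
1│· ♖ ♗ ♕ ♔ ♗ · ♖│1
  ─────────────────
  a b c d e f g h

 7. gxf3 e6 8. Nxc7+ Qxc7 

  a b c d e f g h
  ─────────────────
8│♜ · ♝ · ♚ ♝ · ♜│8
7│♟ ♟ ♛ ♟ · ♟ ♟ ♟│7
6│· · · · ♟ · · ·│6
5│· · · · ♘ · · ·│5
4│· · · · ♙ · · ·│4
3│· · · · · ♙ · ·│3
2│♙ ♙ ♙ ♙ · ♙ · ♙│2
1│· ♖ ♗ ♕ ♔ ♗ · ♖│1
  ─────────────────
  a b c d e f g h

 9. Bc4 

  a b c d e f g h
  ─────────────────
8│♜ · ♝ · ♚ ♝ · ♜│8
7│♟ ♟ ♛ ♟ · ♟ ♟ ♟│7
6│· · · · ♟ · · ·│6
5│· · · · ♘ · · ·│5
4│· · ♗ · ♙ · · ·│4
3│· · · · · ♙ · ·│3
2│♙ ♙ ♙ ♙ · ♙ · ♙│2
1│· ♖ ♗ ♕ ♔ · · ♖│1
  ─────────────────
  a b c d e f g h


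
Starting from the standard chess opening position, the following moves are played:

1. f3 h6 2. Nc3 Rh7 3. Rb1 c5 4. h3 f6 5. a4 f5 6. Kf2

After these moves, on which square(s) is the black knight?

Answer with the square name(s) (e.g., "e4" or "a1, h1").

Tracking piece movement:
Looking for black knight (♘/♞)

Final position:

  a b c d e f g h
  ─────────────────
8│♜ ♞ ♝ ♛ ♚ ♝ ♞ ·│8
7│♟ ♟ · ♟ ♟ · ♟ ♜│7
6│· · · · · · · ♟│6
5│· · ♟ · · ♟ · ·│5
4│♙ · · · · · · ·│4
3│· · ♘ · · ♙ · ♙│3
2│· ♙ ♙ ♙ ♙ ♔ ♙ ·│2
1│· ♖ ♗ ♕ · ♗ ♘ ♖│1
  ─────────────────
  a b c d e f g h


b8, g8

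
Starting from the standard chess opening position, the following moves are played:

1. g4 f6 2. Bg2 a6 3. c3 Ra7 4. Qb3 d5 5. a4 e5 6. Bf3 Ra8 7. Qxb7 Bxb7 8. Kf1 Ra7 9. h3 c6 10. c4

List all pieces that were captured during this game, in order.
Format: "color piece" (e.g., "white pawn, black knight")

Tracking captures:
  Qxb7: captured black pawn
  Bxb7: captured white queen

black pawn, white queen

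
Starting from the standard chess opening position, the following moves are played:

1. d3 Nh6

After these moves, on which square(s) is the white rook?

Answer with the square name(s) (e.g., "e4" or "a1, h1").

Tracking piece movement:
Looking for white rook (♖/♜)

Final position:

  a b c d e f g h
  ─────────────────
8│♜ ♞ ♝ ♛ ♚ ♝ · ♜│8
7│♟ ♟ ♟ ♟ ♟ ♟ ♟ ♟│7
6│· · · · · · · ♞│6
5│· · · · · · · ·│5
4│· · · · · · · ·│4
3│· · · ♙ · · · ·│3
2│♙ ♙ ♙ · ♙ ♙ ♙ ♙│2
1│♖ ♘ ♗ ♕ ♔ ♗ ♘ ♖│1
  ─────────────────
  a b c d e f g h


a1, h1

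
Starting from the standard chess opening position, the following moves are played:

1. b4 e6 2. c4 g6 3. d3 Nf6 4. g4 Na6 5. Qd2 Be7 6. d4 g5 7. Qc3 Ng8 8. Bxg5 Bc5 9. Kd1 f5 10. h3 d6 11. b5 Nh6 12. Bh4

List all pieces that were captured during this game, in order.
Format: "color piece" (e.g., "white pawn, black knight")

Tracking captures:
  Bxg5: captured black pawn

black pawn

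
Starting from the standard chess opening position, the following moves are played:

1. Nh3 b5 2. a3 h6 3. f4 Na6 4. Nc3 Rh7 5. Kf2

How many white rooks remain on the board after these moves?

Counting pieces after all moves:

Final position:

  a b c d e f g h
  ─────────────────
8│♜ · ♝ ♛ ♚ ♝ ♞ ·│8
7│♟ · ♟ ♟ ♟ ♟ ♟ ♜│7
6│♞ · · · · · · ♟│6
5│· ♟ · · · · · ·│5
4│· · · · · ♙ · ·│4
3│♙ · ♘ · · · · ♘│3
2│· ♙ ♙ ♙ ♙ ♔ ♙ ♙│2
1│♖ · ♗ ♕ · ♗ · ♖│1
  ─────────────────
  a b c d e f g h


2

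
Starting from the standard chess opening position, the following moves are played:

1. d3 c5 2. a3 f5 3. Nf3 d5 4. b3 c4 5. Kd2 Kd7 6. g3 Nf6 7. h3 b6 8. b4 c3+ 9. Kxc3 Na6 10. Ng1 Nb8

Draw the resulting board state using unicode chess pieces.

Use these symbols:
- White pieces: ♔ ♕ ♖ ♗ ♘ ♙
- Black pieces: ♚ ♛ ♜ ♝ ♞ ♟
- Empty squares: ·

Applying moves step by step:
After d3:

♜ ♞ ♝ ♛ ♚ ♝ ♞ ♜
♟ ♟ ♟ ♟ ♟ ♟ ♟ ♟
· · · · · · · ·
· · · · · · · ·
· · · · · · · ·
· · · ♙ · · · ·
♙ ♙ ♙ · ♙ ♙ ♙ ♙
♖ ♘ ♗ ♕ ♔ ♗ ♘ ♖


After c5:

♜ ♞ ♝ ♛ ♚ ♝ ♞ ♜
♟ ♟ · ♟ ♟ ♟ ♟ ♟
· · · · · · · ·
· · ♟ · · · · ·
· · · · · · · ·
· · · ♙ · · · ·
♙ ♙ ♙ · ♙ ♙ ♙ ♙
♖ ♘ ♗ ♕ ♔ ♗ ♘ ♖


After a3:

♜ ♞ ♝ ♛ ♚ ♝ ♞ ♜
♟ ♟ · ♟ ♟ ♟ ♟ ♟
· · · · · · · ·
· · ♟ · · · · ·
· · · · · · · ·
♙ · · ♙ · · · ·
· ♙ ♙ · ♙ ♙ ♙ ♙
♖ ♘ ♗ ♕ ♔ ♗ ♘ ♖


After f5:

♜ ♞ ♝ ♛ ♚ ♝ ♞ ♜
♟ ♟ · ♟ ♟ · ♟ ♟
· · · · · · · ·
· · ♟ · · ♟ · ·
· · · · · · · ·
♙ · · ♙ · · · ·
· ♙ ♙ · ♙ ♙ ♙ ♙
♖ ♘ ♗ ♕ ♔ ♗ ♘ ♖


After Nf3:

♜ ♞ ♝ ♛ ♚ ♝ ♞ ♜
♟ ♟ · ♟ ♟ · ♟ ♟
· · · · · · · ·
· · ♟ · · ♟ · ·
· · · · · · · ·
♙ · · ♙ · ♘ · ·
· ♙ ♙ · ♙ ♙ ♙ ♙
♖ ♘ ♗ ♕ ♔ ♗ · ♖


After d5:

♜ ♞ ♝ ♛ ♚ ♝ ♞ ♜
♟ ♟ · · ♟ · ♟ ♟
· · · · · · · ·
· · ♟ ♟ · ♟ · ·
· · · · · · · ·
♙ · · ♙ · ♘ · ·
· ♙ ♙ · ♙ ♙ ♙ ♙
♖ ♘ ♗ ♕ ♔ ♗ · ♖


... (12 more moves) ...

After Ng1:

♜ · ♝ ♛ · ♝ · ♜
♟ · · ♚ ♟ · ♟ ♟
♞ ♟ · · · ♞ · ·
· · · ♟ · ♟ · ·
· ♙ · · · · · ·
♙ · ♔ ♙ · · ♙ ♙
· · ♙ · ♙ ♙ · ·
♖ ♘ ♗ ♕ · ♗ ♘ ♖


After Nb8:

♜ ♞ ♝ ♛ · ♝ · ♜
♟ · · ♚ ♟ · ♟ ♟
· ♟ · · · ♞ · ·
· · · ♟ · ♟ · ·
· ♙ · · · · · ·
♙ · ♔ ♙ · · ♙ ♙
· · ♙ · ♙ ♙ · ·
♖ ♘ ♗ ♕ · ♗ ♘ ♖



  a b c d e f g h
  ─────────────────
8│♜ ♞ ♝ ♛ · ♝ · ♜│8
7│♟ · · ♚ ♟ · ♟ ♟│7
6│· ♟ · · · ♞ · ·│6
5│· · · ♟ · ♟ · ·│5
4│· ♙ · · · · · ·│4
3│♙ · ♔ ♙ · · ♙ ♙│3
2│· · ♙ · ♙ ♙ · ·│2
1│♖ ♘ ♗ ♕ · ♗ ♘ ♖│1
  ─────────────────
  a b c d e f g h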